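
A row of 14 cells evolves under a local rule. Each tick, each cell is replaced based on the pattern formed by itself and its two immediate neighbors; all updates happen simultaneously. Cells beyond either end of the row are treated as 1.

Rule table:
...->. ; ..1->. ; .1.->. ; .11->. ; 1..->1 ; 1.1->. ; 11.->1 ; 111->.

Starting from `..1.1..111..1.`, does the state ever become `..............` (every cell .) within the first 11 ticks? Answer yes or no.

no

1....1...11...
11....1...11..
.11....1...11.
..11....1...1.
1..11....1....
11..11....1...
.11..11....1..
..11..11....1.
1..11..11.....
11..11..11....
.11..11..11...
tick 11 is .11..11..11..., still not uniform .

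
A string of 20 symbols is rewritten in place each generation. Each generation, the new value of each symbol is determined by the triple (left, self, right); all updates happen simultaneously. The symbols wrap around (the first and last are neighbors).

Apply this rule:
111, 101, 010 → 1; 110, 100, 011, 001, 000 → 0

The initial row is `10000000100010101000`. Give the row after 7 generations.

10000000100000100000

10000000100011111000
10000000100001110000
10000000100000100000
10000000100000100000  (fixed point — unchanged through generation 7)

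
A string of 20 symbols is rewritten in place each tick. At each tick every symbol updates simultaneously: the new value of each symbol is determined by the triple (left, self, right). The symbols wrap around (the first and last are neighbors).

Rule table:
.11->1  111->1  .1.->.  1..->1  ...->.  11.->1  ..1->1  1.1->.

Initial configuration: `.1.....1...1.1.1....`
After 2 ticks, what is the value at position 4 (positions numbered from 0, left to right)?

.

1.1...1.1.1.....1...
...1.1.....1...1.1.1
position 4 holds .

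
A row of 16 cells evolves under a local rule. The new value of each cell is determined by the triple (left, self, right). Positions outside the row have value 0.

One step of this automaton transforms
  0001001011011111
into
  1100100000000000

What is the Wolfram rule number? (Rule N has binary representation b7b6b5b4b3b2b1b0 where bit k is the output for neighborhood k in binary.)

position 12: 111 → 0  (bit 7 = 0)
position 9: 110 → 0  (bit 6 = 0)
position 7: 101 → 0  (bit 5 = 0)
position 4: 100 → 1  (bit 4 = 1)
position 8: 011 → 0  (bit 3 = 0)
position 3: 010 → 0  (bit 2 = 0)
position 2: 001 → 0  (bit 1 = 0)
position 0: 000 → 1  (bit 0 = 1)
bits b7..b0 = 00010001 = 17

17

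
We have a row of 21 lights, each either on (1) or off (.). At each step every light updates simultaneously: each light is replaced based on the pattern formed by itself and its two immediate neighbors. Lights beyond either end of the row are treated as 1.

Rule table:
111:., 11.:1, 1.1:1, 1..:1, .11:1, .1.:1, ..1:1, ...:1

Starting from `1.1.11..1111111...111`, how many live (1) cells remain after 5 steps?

111111111.....11111..
........1111111...111
111111111.....11111..  (repeats step 1; period 2)
step 5: 111111111.....11111..
count of 1: 14

14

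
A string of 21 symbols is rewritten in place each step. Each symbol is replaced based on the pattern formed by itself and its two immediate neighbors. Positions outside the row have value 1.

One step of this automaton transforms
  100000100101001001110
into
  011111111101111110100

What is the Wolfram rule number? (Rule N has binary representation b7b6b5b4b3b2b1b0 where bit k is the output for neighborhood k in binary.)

position 18: 111 → 1  (bit 7 = 1)
position 0: 110 → 0  (bit 6 = 0)
position 10: 101 → 0  (bit 5 = 0)
position 1: 100 → 1  (bit 4 = 1)
position 17: 011 → 0  (bit 3 = 0)
position 6: 010 → 1  (bit 2 = 1)
position 5: 001 → 1  (bit 1 = 1)
position 2: 000 → 1  (bit 0 = 1)
bits b7..b0 = 10010111 = 151

151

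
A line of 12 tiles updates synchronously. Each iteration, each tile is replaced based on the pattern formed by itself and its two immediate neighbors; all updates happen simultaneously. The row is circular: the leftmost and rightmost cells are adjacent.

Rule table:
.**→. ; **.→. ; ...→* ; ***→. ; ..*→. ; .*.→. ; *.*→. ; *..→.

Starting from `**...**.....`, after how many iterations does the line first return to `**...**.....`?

iteration 1: ...*....***.
iteration 2: **...**.....

2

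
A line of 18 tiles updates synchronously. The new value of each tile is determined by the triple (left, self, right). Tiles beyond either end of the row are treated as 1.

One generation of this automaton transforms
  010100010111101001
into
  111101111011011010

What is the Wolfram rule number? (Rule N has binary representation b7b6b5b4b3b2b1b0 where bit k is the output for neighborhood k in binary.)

167

position 10: 111 → 1  (bit 7 = 1)
position 12: 110 → 0  (bit 6 = 0)
position 0: 101 → 1  (bit 5 = 1)
position 4: 100 → 0  (bit 4 = 0)
position 9: 011 → 0  (bit 3 = 0)
position 1: 010 → 1  (bit 2 = 1)
position 6: 001 → 1  (bit 1 = 1)
position 5: 000 → 1  (bit 0 = 1)
bits b7..b0 = 10100111 = 167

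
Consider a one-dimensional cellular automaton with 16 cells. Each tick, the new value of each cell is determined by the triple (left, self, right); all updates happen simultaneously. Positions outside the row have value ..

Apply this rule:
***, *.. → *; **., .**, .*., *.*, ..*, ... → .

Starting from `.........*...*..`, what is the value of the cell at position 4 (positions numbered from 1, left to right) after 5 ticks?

..........*...*.
...........*...*
............*...
.............*..
..............*.
position 4 holds .

.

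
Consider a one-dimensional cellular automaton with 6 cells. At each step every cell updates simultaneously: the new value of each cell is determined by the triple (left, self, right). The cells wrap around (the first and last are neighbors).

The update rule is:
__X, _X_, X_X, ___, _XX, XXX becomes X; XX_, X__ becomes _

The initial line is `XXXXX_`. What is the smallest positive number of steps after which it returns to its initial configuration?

6

XXXX_X
XXX_XX
XX_XXX
X_XXXX
_XXXXX
XXXXX_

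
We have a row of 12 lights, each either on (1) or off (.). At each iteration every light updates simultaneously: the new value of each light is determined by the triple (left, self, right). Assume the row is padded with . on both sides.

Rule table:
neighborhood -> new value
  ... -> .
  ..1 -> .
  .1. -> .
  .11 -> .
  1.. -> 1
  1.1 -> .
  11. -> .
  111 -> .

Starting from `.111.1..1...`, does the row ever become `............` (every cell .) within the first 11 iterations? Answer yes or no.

iteration 1: ......1..1..
iteration 2: .......1..1.
iteration 3: ........1..1
iteration 4: .........1..
iteration 5: ..........1.
iteration 6: ...........1
iteration 7: ............
all cells are . at iteration 7

yes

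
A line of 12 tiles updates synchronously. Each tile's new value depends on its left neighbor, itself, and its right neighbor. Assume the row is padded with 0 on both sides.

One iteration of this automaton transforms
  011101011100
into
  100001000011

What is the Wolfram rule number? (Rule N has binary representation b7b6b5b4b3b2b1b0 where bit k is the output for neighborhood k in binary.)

position 2: 111 → 0  (bit 7 = 0)
position 3: 110 → 0  (bit 6 = 0)
position 4: 101 → 0  (bit 5 = 0)
position 10: 100 → 1  (bit 4 = 1)
position 1: 011 → 0  (bit 3 = 0)
position 5: 010 → 1  (bit 2 = 1)
position 0: 001 → 1  (bit 1 = 1)
position 11: 000 → 1  (bit 0 = 1)
bits b7..b0 = 00010111 = 23

23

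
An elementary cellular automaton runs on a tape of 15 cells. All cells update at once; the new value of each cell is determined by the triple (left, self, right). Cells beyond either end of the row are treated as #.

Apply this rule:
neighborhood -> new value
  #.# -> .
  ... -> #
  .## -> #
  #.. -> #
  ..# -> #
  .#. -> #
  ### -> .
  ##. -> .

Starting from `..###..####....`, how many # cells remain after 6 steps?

###..###...####
...###..####...
####..###...###
....###..####..
#####..###...##
.....###..####.
count of #: 7

7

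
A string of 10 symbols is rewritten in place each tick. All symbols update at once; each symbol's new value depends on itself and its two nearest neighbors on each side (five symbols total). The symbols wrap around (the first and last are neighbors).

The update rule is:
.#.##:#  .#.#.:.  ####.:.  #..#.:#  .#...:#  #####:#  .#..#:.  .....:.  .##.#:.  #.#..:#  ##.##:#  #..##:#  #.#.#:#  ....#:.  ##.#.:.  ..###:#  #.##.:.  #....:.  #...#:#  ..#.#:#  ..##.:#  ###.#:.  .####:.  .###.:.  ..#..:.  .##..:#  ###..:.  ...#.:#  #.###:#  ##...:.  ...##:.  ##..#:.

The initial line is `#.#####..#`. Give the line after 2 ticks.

#...###.#.

.##.#...##
#...###.#.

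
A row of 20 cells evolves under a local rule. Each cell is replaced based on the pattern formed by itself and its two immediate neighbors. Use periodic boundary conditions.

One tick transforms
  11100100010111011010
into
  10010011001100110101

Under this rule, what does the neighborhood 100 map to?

1

At position 3 the neighborhood is 100; the next row has 1 there.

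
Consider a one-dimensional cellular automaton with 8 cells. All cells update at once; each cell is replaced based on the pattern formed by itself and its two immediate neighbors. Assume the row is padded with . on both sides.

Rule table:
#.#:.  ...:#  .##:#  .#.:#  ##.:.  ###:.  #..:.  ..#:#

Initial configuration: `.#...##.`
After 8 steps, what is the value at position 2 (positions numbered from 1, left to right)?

##.###..
#..#...#
#.##.###
#.#..#..
#.#.##.#
#.#.#..#
#.#.#.##
#.#.#.#.
position 2 holds .

.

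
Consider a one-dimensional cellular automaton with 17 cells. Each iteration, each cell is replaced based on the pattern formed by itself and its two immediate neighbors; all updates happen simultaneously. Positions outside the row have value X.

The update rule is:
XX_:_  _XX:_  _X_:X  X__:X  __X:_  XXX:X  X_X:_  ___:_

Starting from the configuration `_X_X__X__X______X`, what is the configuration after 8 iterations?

___X___X_______X_

iteration 1: _X_XX_XX_XX______
iteration 2: _X_________X_____
iteration 3: _XX________XX____
iteration 4: ___X_________X___
iteration 5: X__XX________XX__
iteration 6: _X___X_________X_
iteration 7: _XX__XX________X_
iteration 8: ___X___X_______X_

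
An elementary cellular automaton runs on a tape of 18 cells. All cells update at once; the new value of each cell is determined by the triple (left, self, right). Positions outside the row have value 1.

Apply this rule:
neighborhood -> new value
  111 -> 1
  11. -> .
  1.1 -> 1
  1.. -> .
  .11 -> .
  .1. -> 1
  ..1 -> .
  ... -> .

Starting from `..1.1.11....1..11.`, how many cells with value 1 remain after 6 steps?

step 1: ..1111......1....1
step 2: ...11.......1.....
step 3: ............1.....
step 4: ............1.....  (fixed point — unchanged through step 6)
count of 1: 1

1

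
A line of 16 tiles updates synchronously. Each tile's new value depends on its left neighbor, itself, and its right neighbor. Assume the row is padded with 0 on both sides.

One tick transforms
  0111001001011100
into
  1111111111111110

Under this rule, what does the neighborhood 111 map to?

At position 2 the neighborhood is 111; the next row has 1 there.

1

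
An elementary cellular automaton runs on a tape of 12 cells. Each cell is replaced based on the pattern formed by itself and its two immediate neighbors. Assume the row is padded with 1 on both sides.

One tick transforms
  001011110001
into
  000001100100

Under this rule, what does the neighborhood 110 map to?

0

At position 7 the neighborhood is 110; the next row has 0 there.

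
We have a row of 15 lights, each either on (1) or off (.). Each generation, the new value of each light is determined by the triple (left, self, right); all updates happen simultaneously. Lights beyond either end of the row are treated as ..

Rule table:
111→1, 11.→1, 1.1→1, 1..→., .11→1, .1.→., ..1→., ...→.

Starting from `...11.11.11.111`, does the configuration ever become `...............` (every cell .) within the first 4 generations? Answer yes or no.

no

generation 1: ...111111111111
generation 2: ...111111111111  (fixed point — unchanged through generation 4)
generation 4 is ...111111111111, still not uniform .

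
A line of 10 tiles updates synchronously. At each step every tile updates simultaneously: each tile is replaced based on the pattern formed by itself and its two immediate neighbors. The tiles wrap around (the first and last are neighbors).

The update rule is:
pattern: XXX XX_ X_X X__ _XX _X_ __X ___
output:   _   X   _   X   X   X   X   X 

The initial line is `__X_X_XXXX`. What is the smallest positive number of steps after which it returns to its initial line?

step 1: XXX_X_X__X
step 2: __X_X_XXXX

2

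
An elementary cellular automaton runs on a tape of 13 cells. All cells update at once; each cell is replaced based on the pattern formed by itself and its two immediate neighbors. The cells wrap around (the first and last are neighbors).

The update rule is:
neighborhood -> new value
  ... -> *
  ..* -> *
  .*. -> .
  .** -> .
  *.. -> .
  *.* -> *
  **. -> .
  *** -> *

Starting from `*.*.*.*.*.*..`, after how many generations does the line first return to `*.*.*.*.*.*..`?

13

generation 1: .*.*.*.*.*..*
generation 2: *.*.*.*.*..*.
generation 3: .*.*.*.*..*.*
generation 4: *.*.*.*..*.*.
generation 5: .*.*.*..*.*.*
generation 6: *.*.*..*.*.*.
generation 7: .*.*..*.*.*.*
generation 8: *.*..*.*.*.*.
generation 9: .*..*.*.*.*.*
generation 10: *..*.*.*.*.*.
generation 11: ..*.*.*.*.*.*
generation 12: .*.*.*.*.*.*.
generation 13: *.*.*.*.*.*..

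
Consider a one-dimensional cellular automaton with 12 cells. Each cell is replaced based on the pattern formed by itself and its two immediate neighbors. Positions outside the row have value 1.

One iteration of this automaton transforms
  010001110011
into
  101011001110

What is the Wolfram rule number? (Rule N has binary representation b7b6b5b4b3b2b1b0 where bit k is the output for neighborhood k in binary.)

position 6: 111 → 0  (bit 7 = 0)
position 7: 110 → 0  (bit 6 = 0)
position 0: 101 → 1  (bit 5 = 1)
position 2: 100 → 1  (bit 4 = 1)
position 5: 011 → 1  (bit 3 = 1)
position 1: 010 → 0  (bit 2 = 0)
position 4: 001 → 1  (bit 1 = 1)
position 3: 000 → 0  (bit 0 = 0)
bits b7..b0 = 00111010 = 58

58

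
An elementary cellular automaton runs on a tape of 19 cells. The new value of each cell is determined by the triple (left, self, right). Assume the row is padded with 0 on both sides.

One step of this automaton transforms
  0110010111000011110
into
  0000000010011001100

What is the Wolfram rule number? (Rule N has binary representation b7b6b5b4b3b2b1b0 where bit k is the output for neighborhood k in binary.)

129

position 8: 111 → 1  (bit 7 = 1)
position 2: 110 → 0  (bit 6 = 0)
position 6: 101 → 0  (bit 5 = 0)
position 3: 100 → 0  (bit 4 = 0)
position 1: 011 → 0  (bit 3 = 0)
position 5: 010 → 0  (bit 2 = 0)
position 0: 001 → 0  (bit 1 = 0)
position 11: 000 → 1  (bit 0 = 1)
bits b7..b0 = 10000001 = 129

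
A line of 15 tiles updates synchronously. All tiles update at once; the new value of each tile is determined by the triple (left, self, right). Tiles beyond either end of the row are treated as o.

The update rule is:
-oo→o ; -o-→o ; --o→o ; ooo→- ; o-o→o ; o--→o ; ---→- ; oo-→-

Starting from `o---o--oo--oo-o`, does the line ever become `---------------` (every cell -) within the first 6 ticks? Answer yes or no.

-o-ooooo-ooo-oo
oooo----oo--oo-
----o--oo-ooo-o
o--ooooo-oo--oo
-ooo----oo-ooo-
oo--o--oo-oo--o
tick 6 is oo--o--oo-oo--o, still not uniform -

no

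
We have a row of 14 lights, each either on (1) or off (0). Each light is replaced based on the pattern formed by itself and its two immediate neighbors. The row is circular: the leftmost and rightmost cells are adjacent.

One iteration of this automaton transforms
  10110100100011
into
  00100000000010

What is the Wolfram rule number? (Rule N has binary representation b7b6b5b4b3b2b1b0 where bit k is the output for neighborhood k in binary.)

position 13: 111 → 0  (bit 7 = 0)
position 0: 110 → 0  (bit 6 = 0)
position 1: 101 → 0  (bit 5 = 0)
position 6: 100 → 0  (bit 4 = 0)
position 2: 011 → 1  (bit 3 = 1)
position 5: 010 → 0  (bit 2 = 0)
position 7: 001 → 0  (bit 1 = 0)
position 10: 000 → 0  (bit 0 = 0)
bits b7..b0 = 00001000 = 8

8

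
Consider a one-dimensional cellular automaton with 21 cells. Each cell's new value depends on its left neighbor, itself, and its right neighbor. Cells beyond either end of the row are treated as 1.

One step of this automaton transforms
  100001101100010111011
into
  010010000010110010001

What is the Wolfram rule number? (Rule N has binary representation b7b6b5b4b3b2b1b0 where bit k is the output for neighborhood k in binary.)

150

position 16: 111 → 1  (bit 7 = 1)
position 0: 110 → 0  (bit 6 = 0)
position 7: 101 → 0  (bit 5 = 0)
position 1: 100 → 1  (bit 4 = 1)
position 5: 011 → 0  (bit 3 = 0)
position 13: 010 → 1  (bit 2 = 1)
position 4: 001 → 1  (bit 1 = 1)
position 2: 000 → 0  (bit 0 = 0)
bits b7..b0 = 10010110 = 150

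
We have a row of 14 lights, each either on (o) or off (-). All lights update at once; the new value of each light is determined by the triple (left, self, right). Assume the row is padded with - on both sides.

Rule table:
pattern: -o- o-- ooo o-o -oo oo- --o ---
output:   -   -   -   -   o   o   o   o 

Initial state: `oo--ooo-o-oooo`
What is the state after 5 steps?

oo-oo-o---o--o
oo-oo---oo--o-
oo-oo-oooo-o--
oo-oo-o--o---o
oo-oo---o--oo-

oo-oo---o--oo-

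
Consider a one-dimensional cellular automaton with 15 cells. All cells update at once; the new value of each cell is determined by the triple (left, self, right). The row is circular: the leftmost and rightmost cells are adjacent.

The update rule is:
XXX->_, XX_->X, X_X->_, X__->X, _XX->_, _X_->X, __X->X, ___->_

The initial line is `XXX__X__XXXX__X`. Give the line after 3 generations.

generation 1: __XXXXXX___XXX_
generation 2: _X_____XX_X__XX
generation 3: _XX___X_X_XXX_X

_XX___X_X_XXX_X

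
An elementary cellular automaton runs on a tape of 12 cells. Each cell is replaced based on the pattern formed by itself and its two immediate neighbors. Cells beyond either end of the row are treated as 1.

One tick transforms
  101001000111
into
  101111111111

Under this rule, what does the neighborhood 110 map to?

1

At position 0 the neighborhood is 110; the next row has 1 there.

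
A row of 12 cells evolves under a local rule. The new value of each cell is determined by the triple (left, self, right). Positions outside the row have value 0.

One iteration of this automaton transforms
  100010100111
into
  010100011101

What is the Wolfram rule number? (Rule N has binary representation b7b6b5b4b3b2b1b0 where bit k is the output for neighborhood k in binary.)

90

position 10: 111 → 0  (bit 7 = 0)
position 11: 110 → 1  (bit 6 = 1)
position 5: 101 → 0  (bit 5 = 0)
position 1: 100 → 1  (bit 4 = 1)
position 9: 011 → 1  (bit 3 = 1)
position 0: 010 → 0  (bit 2 = 0)
position 3: 001 → 1  (bit 1 = 1)
position 2: 000 → 0  (bit 0 = 0)
bits b7..b0 = 01011010 = 90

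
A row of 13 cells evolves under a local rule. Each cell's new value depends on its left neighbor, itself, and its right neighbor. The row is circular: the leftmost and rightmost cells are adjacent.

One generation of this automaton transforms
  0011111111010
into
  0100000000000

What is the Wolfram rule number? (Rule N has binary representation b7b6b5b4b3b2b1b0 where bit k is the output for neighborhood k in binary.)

position 3: 111 → 0  (bit 7 = 0)
position 9: 110 → 0  (bit 6 = 0)
position 10: 101 → 0  (bit 5 = 0)
position 12: 100 → 0  (bit 4 = 0)
position 2: 011 → 0  (bit 3 = 0)
position 11: 010 → 0  (bit 2 = 0)
position 1: 001 → 1  (bit 1 = 1)
position 0: 000 → 0  (bit 0 = 0)
bits b7..b0 = 00000010 = 2

2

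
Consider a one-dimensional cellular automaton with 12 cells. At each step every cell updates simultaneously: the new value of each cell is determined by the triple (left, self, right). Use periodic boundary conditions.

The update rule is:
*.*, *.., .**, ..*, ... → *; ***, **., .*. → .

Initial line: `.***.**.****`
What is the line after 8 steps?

****.***.**.

**..**.**...
*.***.**.***
.**..**.**..
**.***.**.**
..**..**.**.
***.***.**.*
...**..**.**
****.***.**.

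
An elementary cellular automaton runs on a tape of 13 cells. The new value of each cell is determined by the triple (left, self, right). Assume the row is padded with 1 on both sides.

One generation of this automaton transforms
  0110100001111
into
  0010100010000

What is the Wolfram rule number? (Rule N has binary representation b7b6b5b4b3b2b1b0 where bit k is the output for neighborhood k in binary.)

position 10: 111 → 0  (bit 7 = 0)
position 2: 110 → 1  (bit 6 = 1)
position 0: 101 → 0  (bit 5 = 0)
position 5: 100 → 0  (bit 4 = 0)
position 1: 011 → 0  (bit 3 = 0)
position 4: 010 → 1  (bit 2 = 1)
position 8: 001 → 1  (bit 1 = 1)
position 6: 000 → 0  (bit 0 = 0)
bits b7..b0 = 01000110 = 70

70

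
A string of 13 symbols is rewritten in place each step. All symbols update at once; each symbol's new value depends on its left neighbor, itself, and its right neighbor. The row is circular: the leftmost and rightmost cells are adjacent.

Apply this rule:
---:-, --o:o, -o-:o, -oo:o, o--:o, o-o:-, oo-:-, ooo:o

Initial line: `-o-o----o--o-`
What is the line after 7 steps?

oo-oo--oooooo
o--o-oooooooo
-ooo-oooooooo
-oo--ooooooo-
oo-oooooooo-o
o--ooooooo--o
-oooooooo-ooo

-oooooooo-ooo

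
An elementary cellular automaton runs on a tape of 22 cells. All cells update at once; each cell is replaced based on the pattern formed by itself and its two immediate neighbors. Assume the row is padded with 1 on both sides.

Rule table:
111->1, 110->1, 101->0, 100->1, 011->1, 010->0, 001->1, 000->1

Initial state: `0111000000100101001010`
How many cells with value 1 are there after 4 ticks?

0111111111011000110000
0111111111011111111111
0111111111011111111111  (fixed point — unchanged through tick 4)
count of 1: 20

20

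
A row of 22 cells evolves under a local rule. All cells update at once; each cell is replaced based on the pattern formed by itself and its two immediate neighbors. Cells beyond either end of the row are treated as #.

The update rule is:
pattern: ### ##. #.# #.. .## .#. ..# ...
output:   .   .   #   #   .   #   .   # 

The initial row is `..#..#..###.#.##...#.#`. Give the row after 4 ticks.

#.##.##....###..##.##.
.#..#..###....#...#..#
###.##....###.###.##..
...#..###....#...#..#.

...#..###....#...#..#.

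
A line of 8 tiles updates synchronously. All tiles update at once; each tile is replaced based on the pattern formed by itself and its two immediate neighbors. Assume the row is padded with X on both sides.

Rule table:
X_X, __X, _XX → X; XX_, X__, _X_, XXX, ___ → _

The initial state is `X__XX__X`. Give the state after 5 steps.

step 1: __XX__XX
step 2: _XX__XX_
step 3: XX__XX_X
step 4: ___XX_XX
step 5: __XX_XX_

__XX_XX_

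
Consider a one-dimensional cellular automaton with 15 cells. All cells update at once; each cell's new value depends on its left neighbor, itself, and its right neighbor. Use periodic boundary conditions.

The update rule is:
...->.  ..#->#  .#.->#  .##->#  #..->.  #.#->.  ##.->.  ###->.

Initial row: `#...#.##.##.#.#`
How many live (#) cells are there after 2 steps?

...##.#..#..#.#
..##..#.##.##.#
count of #: 8

8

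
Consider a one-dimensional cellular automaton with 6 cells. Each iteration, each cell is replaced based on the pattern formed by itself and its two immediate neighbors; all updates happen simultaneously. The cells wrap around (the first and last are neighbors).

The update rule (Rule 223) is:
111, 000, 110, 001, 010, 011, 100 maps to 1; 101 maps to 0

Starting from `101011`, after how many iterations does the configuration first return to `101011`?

1

iteration 1: 101011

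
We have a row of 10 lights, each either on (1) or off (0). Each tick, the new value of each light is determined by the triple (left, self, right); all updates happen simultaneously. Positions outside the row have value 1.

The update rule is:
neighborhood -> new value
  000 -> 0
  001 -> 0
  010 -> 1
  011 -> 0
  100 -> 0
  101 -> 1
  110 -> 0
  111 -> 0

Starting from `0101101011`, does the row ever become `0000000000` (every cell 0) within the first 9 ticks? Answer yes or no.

yes

1110011100
0000000000
all cells are 0 at tick 2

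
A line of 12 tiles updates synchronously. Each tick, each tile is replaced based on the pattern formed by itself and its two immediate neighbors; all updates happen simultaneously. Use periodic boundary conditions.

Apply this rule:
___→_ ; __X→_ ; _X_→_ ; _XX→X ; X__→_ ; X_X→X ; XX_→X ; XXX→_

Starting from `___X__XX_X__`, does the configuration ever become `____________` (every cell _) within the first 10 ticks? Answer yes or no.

yes

______XXX___
______X_X___
_______X____
____________
all cells are _ at tick 4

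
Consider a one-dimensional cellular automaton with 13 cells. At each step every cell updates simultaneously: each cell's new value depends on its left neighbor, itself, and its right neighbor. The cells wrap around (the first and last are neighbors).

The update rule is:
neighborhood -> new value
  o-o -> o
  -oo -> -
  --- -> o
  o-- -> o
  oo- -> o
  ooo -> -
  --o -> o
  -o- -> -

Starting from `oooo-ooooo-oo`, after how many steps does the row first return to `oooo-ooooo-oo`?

26

step 1: ---oo----oo--
step 2: ooo-ooooo-ooo
step 3: --oo----oo---
step 4: oo-ooooo-oooo
step 5: -oo----oo----
step 6: o-ooooo-ooooo
step 7: oo----oo-----
step 8: -ooooo-oooooo
step 9: o----oo-----o
step 10: ooooo-oooooo-
step 11: ----oo-----oo
step 12: oooo-oooooo-o
step 13: ---oo-----oo-
step 14: ooo-oooooo-oo
step 15: --oo-----oo--
step 16: oo-oooooo-ooo
step 17: -oo-----oo---
step 18: o-oooooo-oooo
step 19: oo-----oo----
step 20: -oooooo-ooooo
step 21: o-----oo----o
step 22: oooooo-ooooo-
step 23: -----oo----oo
step 24: ooooo-ooooo-o
step 25: ----oo----oo-
step 26: oooo-ooooo-oo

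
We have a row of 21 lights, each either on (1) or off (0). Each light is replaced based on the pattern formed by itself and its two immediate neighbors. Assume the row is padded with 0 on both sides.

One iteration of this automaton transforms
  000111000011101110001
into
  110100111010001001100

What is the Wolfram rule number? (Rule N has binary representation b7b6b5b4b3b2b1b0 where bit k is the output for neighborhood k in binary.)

position 4: 111 → 0  (bit 7 = 0)
position 5: 110 → 0  (bit 6 = 0)
position 13: 101 → 0  (bit 5 = 0)
position 6: 100 → 1  (bit 4 = 1)
position 3: 011 → 1  (bit 3 = 1)
position 20: 010 → 0  (bit 2 = 0)
position 2: 001 → 0  (bit 1 = 0)
position 0: 000 → 1  (bit 0 = 1)
bits b7..b0 = 00011001 = 25

25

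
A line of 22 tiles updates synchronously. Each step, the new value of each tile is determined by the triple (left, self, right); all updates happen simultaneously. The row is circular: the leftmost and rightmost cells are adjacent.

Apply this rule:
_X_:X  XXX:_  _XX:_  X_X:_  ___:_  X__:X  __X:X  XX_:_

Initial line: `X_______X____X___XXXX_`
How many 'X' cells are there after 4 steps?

10

XX_____XXX__XXX_X_____
__X___X___XX____XX___X
XXXX_XXX_X__X__X__X_XX
_________XXXXXXXXXX___
count of X: 10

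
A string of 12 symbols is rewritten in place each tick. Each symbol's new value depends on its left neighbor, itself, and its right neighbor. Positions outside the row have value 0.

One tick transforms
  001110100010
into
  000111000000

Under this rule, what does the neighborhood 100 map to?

At position 7 the neighborhood is 100; the next row has 0 there.

0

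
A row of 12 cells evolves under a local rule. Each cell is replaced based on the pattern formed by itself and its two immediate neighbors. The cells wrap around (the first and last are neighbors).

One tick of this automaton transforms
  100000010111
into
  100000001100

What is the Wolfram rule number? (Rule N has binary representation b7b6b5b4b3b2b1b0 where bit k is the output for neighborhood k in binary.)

104

position 10: 111 → 0  (bit 7 = 0)
position 0: 110 → 1  (bit 6 = 1)
position 8: 101 → 1  (bit 5 = 1)
position 1: 100 → 0  (bit 4 = 0)
position 9: 011 → 1  (bit 3 = 1)
position 7: 010 → 0  (bit 2 = 0)
position 6: 001 → 0  (bit 1 = 0)
position 2: 000 → 0  (bit 0 = 0)
bits b7..b0 = 01101000 = 104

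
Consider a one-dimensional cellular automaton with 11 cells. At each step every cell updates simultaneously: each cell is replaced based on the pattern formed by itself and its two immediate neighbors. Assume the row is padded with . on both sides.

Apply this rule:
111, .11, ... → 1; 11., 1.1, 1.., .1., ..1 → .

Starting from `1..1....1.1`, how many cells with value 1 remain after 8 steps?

4

.....11....
1111.1..111
111.....11.
11..111.1..
1...11....1
..1.1..11..
1......1..1
..1111.....
count of 1: 4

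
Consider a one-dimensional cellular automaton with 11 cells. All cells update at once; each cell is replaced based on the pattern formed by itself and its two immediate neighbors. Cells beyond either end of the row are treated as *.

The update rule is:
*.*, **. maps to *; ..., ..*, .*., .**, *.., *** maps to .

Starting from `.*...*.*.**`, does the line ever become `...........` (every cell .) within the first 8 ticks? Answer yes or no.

no

*.....*.*..
*......*...
*..........
*..........  (fixed point — unchanged through tick 8)
tick 8 is *.........., still not uniform .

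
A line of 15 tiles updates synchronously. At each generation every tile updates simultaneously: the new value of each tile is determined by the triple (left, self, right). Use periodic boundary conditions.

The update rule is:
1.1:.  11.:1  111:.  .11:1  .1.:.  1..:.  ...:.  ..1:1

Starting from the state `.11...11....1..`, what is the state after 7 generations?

111..111...1...
1.1.11.1..1...1
1...11...1...11
1..111..1...11.
..11.1.1...111.
.111......11.1.
11.1.....111...

11.1.....111...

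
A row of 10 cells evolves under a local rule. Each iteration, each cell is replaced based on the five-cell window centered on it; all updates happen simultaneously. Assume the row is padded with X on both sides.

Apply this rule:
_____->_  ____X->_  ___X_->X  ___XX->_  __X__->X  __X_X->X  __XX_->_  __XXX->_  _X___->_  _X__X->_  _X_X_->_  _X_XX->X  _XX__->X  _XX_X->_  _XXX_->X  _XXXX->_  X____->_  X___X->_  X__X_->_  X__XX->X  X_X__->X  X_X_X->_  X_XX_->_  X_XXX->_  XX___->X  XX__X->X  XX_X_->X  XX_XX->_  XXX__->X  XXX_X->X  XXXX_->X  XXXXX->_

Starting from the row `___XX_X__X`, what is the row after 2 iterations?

X____XX_X_
XX_____X_X

XX_____X_X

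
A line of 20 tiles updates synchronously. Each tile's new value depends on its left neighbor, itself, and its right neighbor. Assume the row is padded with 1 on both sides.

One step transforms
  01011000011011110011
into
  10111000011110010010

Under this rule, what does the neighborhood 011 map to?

1

At position 3 the neighborhood is 011; the next row has 1 there.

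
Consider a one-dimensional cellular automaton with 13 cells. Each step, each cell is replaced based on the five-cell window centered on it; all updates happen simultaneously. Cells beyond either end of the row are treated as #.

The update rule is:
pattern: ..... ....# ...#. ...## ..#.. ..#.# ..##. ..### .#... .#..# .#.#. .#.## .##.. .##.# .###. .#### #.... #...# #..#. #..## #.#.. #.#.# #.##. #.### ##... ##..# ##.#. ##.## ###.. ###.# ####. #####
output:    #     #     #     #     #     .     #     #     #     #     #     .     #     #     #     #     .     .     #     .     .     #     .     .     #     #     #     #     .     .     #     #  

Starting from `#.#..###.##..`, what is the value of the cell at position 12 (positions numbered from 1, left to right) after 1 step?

#

.#.#.##.#.##.
position 12 holds #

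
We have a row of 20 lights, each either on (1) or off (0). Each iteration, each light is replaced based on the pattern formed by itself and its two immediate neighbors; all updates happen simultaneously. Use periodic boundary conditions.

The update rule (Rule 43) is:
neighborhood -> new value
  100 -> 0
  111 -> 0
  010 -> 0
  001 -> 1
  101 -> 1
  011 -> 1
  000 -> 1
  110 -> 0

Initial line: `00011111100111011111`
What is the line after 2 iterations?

11000111111001100111

iteration 1: 01110000001100110000
iteration 2: 11000111111001100111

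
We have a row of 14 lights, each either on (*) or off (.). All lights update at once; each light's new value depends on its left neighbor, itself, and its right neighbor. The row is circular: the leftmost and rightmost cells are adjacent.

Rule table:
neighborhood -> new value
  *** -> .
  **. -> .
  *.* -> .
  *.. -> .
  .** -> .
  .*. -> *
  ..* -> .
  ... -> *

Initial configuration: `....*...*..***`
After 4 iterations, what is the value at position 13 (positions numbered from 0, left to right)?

.**.*.*.*.....
....*.*.*.****
.**.*.*.*.....  (repeats iteration 1; period 2)
iteration 4: ....*.*.*.****
position 13 holds *

*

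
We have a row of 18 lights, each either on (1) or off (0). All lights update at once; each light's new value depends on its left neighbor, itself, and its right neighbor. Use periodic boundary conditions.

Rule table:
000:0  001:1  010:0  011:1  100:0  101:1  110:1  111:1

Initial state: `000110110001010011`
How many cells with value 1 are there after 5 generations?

001111110010100111
011111110101001111
111111111010011111
111111111100111111
111111111101111111
count of 1: 17

17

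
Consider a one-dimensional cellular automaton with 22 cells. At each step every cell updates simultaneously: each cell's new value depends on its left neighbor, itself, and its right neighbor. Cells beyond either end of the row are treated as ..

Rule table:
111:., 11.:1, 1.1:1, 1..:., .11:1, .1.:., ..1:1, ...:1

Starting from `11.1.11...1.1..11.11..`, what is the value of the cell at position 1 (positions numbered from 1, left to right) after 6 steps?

.

111.111.11.1..111111.1
1.111.11111..11....11.
.11.111...1.111.11111.
11111.1.11.11.111...1.
1...11.11111111.1.11..
..111111......11.111.1
position 1 holds .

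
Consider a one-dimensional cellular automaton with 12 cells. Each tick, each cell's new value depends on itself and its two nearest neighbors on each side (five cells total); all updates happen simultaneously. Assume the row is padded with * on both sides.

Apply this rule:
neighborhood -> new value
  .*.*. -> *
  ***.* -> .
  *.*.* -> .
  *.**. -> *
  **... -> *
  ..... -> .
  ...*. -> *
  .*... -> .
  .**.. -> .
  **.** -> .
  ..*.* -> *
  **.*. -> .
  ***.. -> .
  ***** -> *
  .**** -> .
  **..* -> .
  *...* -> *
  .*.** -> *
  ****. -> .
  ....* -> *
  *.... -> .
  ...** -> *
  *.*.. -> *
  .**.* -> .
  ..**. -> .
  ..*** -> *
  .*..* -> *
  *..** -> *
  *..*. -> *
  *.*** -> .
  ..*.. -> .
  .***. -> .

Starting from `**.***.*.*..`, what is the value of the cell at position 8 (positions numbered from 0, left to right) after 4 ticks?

........****
*.....***.**
.*..***.....
.****..*..**
position 8 holds .

.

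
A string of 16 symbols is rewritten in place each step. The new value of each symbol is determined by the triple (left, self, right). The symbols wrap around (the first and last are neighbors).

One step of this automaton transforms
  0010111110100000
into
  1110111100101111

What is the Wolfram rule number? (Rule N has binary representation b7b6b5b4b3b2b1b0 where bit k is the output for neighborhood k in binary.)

143

position 5: 111 → 1  (bit 7 = 1)
position 8: 110 → 0  (bit 6 = 0)
position 3: 101 → 0  (bit 5 = 0)
position 11: 100 → 0  (bit 4 = 0)
position 4: 011 → 1  (bit 3 = 1)
position 2: 010 → 1  (bit 2 = 1)
position 1: 001 → 1  (bit 1 = 1)
position 0: 000 → 1  (bit 0 = 1)
bits b7..b0 = 10001111 = 143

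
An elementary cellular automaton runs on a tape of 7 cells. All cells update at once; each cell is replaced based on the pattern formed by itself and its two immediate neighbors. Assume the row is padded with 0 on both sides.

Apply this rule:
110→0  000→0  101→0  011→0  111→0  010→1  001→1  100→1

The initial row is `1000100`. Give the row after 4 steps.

0000100

step 1: 1101110
step 2: 0000001
step 3: 0000011
step 4: 0000100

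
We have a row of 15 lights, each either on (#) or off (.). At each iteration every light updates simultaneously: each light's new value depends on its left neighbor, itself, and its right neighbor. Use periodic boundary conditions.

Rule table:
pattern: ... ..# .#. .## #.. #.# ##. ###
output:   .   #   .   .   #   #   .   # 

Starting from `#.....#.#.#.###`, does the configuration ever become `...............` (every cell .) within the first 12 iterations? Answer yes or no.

no

iteration 1: .#...#.#.#.#.##
iteration 2: #.#.#.#.#.#.#..
iteration 3: .#.#.#.#.#.#.##
iteration 4: #.#.#.#.#.#.#..  (repeats iteration 2; period 2)
iteration 12: #.#.#.#.#.#.#..
iteration 12 is #.#.#.#.#.#.#.., still not uniform .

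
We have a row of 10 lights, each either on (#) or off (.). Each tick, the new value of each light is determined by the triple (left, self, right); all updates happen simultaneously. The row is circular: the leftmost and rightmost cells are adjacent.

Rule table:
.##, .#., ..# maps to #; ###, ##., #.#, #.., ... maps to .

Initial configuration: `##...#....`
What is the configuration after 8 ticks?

..##...##.

#...##...#
...##...##
..##...##.
.##...##..
##...##...
#...##...#  (repeats tick 1; period 5)
tick 8: ..##...##.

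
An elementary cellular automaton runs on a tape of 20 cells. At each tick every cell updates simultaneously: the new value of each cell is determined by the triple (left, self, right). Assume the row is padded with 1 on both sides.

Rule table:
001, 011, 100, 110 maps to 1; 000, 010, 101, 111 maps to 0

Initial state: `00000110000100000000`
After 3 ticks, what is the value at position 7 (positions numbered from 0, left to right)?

1

10001111001010000001
11011001110001000011
01011111011010100110
position 7 holds 1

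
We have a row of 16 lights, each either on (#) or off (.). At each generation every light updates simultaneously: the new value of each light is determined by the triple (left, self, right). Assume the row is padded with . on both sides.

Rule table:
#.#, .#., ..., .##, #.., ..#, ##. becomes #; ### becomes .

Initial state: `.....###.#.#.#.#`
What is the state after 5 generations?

######.#########

######.#########
#....###.......#
######.#########  (repeats generation 1; period 2)
generation 5: ######.#########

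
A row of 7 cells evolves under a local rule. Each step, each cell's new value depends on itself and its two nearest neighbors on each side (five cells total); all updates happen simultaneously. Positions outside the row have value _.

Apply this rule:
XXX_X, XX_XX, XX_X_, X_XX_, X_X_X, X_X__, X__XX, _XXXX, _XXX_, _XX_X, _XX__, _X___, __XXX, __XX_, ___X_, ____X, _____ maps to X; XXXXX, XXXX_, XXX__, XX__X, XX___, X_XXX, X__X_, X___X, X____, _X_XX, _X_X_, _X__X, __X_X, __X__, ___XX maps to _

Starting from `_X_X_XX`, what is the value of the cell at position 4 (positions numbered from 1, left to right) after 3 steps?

X

step 1: X__X_XX
step 2: _____XX
step 3: XXXX_XX
position 4 holds X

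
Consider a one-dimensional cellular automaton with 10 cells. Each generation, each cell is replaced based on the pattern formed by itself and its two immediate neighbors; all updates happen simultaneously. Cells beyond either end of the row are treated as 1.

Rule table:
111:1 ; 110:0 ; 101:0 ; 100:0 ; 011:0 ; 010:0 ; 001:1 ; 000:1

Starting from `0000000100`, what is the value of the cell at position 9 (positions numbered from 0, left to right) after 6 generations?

0

0111111001
0011110010
0101100100
0000001001
0111110010
0011100100
position 9 holds 0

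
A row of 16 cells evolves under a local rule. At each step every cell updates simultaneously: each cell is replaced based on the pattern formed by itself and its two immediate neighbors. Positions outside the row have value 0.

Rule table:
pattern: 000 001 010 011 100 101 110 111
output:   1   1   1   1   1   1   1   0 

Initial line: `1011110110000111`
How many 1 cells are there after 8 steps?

step 1: 1110011111111101
step 2: 1011110000000111
step 3: 1110011111111101  (repeats step 1; period 2)
step 8: 1011110000000111
count of 1: 8

8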